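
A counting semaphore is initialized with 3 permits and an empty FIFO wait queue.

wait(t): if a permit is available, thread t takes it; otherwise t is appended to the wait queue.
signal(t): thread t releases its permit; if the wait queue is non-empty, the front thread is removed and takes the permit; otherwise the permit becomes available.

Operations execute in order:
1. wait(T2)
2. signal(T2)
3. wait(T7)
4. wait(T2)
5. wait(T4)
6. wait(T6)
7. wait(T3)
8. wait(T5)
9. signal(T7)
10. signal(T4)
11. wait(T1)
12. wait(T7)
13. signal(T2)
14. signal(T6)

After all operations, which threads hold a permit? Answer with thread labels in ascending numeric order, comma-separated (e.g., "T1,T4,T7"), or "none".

Step 1: wait(T2) -> count=2 queue=[] holders={T2}
Step 2: signal(T2) -> count=3 queue=[] holders={none}
Step 3: wait(T7) -> count=2 queue=[] holders={T7}
Step 4: wait(T2) -> count=1 queue=[] holders={T2,T7}
Step 5: wait(T4) -> count=0 queue=[] holders={T2,T4,T7}
Step 6: wait(T6) -> count=0 queue=[T6] holders={T2,T4,T7}
Step 7: wait(T3) -> count=0 queue=[T6,T3] holders={T2,T4,T7}
Step 8: wait(T5) -> count=0 queue=[T6,T3,T5] holders={T2,T4,T7}
Step 9: signal(T7) -> count=0 queue=[T3,T5] holders={T2,T4,T6}
Step 10: signal(T4) -> count=0 queue=[T5] holders={T2,T3,T6}
Step 11: wait(T1) -> count=0 queue=[T5,T1] holders={T2,T3,T6}
Step 12: wait(T7) -> count=0 queue=[T5,T1,T7] holders={T2,T3,T6}
Step 13: signal(T2) -> count=0 queue=[T1,T7] holders={T3,T5,T6}
Step 14: signal(T6) -> count=0 queue=[T7] holders={T1,T3,T5}
Final holders: T1,T3,T5

Answer: T1,T3,T5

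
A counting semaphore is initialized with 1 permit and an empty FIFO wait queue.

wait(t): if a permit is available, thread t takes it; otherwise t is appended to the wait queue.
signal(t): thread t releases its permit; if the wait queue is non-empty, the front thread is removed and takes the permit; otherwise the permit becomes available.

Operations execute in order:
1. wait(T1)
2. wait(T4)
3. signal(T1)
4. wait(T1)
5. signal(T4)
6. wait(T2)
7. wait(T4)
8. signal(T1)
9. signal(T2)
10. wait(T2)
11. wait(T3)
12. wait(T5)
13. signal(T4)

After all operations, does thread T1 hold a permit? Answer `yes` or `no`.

Answer: no

Derivation:
Step 1: wait(T1) -> count=0 queue=[] holders={T1}
Step 2: wait(T4) -> count=0 queue=[T4] holders={T1}
Step 3: signal(T1) -> count=0 queue=[] holders={T4}
Step 4: wait(T1) -> count=0 queue=[T1] holders={T4}
Step 5: signal(T4) -> count=0 queue=[] holders={T1}
Step 6: wait(T2) -> count=0 queue=[T2] holders={T1}
Step 7: wait(T4) -> count=0 queue=[T2,T4] holders={T1}
Step 8: signal(T1) -> count=0 queue=[T4] holders={T2}
Step 9: signal(T2) -> count=0 queue=[] holders={T4}
Step 10: wait(T2) -> count=0 queue=[T2] holders={T4}
Step 11: wait(T3) -> count=0 queue=[T2,T3] holders={T4}
Step 12: wait(T5) -> count=0 queue=[T2,T3,T5] holders={T4}
Step 13: signal(T4) -> count=0 queue=[T3,T5] holders={T2}
Final holders: {T2} -> T1 not in holders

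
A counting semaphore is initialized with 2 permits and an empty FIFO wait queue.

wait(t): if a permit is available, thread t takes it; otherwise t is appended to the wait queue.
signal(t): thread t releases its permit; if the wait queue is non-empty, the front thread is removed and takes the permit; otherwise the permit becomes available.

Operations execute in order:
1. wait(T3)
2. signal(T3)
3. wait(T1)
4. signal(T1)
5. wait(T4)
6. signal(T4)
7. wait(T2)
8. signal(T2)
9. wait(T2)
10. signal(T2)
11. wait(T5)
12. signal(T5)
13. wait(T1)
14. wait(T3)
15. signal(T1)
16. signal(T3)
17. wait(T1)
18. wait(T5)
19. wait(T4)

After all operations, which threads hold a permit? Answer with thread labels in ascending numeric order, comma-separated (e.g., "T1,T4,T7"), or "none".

Step 1: wait(T3) -> count=1 queue=[] holders={T3}
Step 2: signal(T3) -> count=2 queue=[] holders={none}
Step 3: wait(T1) -> count=1 queue=[] holders={T1}
Step 4: signal(T1) -> count=2 queue=[] holders={none}
Step 5: wait(T4) -> count=1 queue=[] holders={T4}
Step 6: signal(T4) -> count=2 queue=[] holders={none}
Step 7: wait(T2) -> count=1 queue=[] holders={T2}
Step 8: signal(T2) -> count=2 queue=[] holders={none}
Step 9: wait(T2) -> count=1 queue=[] holders={T2}
Step 10: signal(T2) -> count=2 queue=[] holders={none}
Step 11: wait(T5) -> count=1 queue=[] holders={T5}
Step 12: signal(T5) -> count=2 queue=[] holders={none}
Step 13: wait(T1) -> count=1 queue=[] holders={T1}
Step 14: wait(T3) -> count=0 queue=[] holders={T1,T3}
Step 15: signal(T1) -> count=1 queue=[] holders={T3}
Step 16: signal(T3) -> count=2 queue=[] holders={none}
Step 17: wait(T1) -> count=1 queue=[] holders={T1}
Step 18: wait(T5) -> count=0 queue=[] holders={T1,T5}
Step 19: wait(T4) -> count=0 queue=[T4] holders={T1,T5}
Final holders: T1,T5

Answer: T1,T5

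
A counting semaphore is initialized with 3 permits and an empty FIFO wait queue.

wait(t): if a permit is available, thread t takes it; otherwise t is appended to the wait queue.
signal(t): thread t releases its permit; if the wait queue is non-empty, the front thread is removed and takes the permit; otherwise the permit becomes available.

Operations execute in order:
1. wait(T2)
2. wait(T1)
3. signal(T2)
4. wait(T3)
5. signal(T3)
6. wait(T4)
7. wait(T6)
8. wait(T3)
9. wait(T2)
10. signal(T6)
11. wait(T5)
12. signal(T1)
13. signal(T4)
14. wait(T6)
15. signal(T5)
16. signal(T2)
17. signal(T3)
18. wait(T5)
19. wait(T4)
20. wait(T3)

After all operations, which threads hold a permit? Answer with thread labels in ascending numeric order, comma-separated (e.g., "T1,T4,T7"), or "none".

Answer: T4,T5,T6

Derivation:
Step 1: wait(T2) -> count=2 queue=[] holders={T2}
Step 2: wait(T1) -> count=1 queue=[] holders={T1,T2}
Step 3: signal(T2) -> count=2 queue=[] holders={T1}
Step 4: wait(T3) -> count=1 queue=[] holders={T1,T3}
Step 5: signal(T3) -> count=2 queue=[] holders={T1}
Step 6: wait(T4) -> count=1 queue=[] holders={T1,T4}
Step 7: wait(T6) -> count=0 queue=[] holders={T1,T4,T6}
Step 8: wait(T3) -> count=0 queue=[T3] holders={T1,T4,T6}
Step 9: wait(T2) -> count=0 queue=[T3,T2] holders={T1,T4,T6}
Step 10: signal(T6) -> count=0 queue=[T2] holders={T1,T3,T4}
Step 11: wait(T5) -> count=0 queue=[T2,T5] holders={T1,T3,T4}
Step 12: signal(T1) -> count=0 queue=[T5] holders={T2,T3,T4}
Step 13: signal(T4) -> count=0 queue=[] holders={T2,T3,T5}
Step 14: wait(T6) -> count=0 queue=[T6] holders={T2,T3,T5}
Step 15: signal(T5) -> count=0 queue=[] holders={T2,T3,T6}
Step 16: signal(T2) -> count=1 queue=[] holders={T3,T6}
Step 17: signal(T3) -> count=2 queue=[] holders={T6}
Step 18: wait(T5) -> count=1 queue=[] holders={T5,T6}
Step 19: wait(T4) -> count=0 queue=[] holders={T4,T5,T6}
Step 20: wait(T3) -> count=0 queue=[T3] holders={T4,T5,T6}
Final holders: T4,T5,T6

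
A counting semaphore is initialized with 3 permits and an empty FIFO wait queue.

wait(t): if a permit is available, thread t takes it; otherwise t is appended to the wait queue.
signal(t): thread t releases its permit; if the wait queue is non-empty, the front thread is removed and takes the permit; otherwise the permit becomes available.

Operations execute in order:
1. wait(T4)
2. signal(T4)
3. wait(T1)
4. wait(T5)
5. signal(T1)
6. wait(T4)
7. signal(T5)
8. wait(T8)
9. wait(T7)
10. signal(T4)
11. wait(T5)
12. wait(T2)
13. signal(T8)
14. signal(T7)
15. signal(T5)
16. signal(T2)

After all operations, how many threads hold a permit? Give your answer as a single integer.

Step 1: wait(T4) -> count=2 queue=[] holders={T4}
Step 2: signal(T4) -> count=3 queue=[] holders={none}
Step 3: wait(T1) -> count=2 queue=[] holders={T1}
Step 4: wait(T5) -> count=1 queue=[] holders={T1,T5}
Step 5: signal(T1) -> count=2 queue=[] holders={T5}
Step 6: wait(T4) -> count=1 queue=[] holders={T4,T5}
Step 7: signal(T5) -> count=2 queue=[] holders={T4}
Step 8: wait(T8) -> count=1 queue=[] holders={T4,T8}
Step 9: wait(T7) -> count=0 queue=[] holders={T4,T7,T8}
Step 10: signal(T4) -> count=1 queue=[] holders={T7,T8}
Step 11: wait(T5) -> count=0 queue=[] holders={T5,T7,T8}
Step 12: wait(T2) -> count=0 queue=[T2] holders={T5,T7,T8}
Step 13: signal(T8) -> count=0 queue=[] holders={T2,T5,T7}
Step 14: signal(T7) -> count=1 queue=[] holders={T2,T5}
Step 15: signal(T5) -> count=2 queue=[] holders={T2}
Step 16: signal(T2) -> count=3 queue=[] holders={none}
Final holders: {none} -> 0 thread(s)

Answer: 0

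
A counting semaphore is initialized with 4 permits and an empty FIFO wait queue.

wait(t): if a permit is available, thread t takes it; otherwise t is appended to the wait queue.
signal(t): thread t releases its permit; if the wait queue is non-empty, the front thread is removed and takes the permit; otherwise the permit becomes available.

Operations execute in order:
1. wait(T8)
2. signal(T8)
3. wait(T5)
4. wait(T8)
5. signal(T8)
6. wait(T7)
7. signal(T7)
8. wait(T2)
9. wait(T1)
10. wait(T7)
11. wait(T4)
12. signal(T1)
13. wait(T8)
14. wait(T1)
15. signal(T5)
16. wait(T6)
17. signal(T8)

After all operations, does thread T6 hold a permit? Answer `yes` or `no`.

Answer: no

Derivation:
Step 1: wait(T8) -> count=3 queue=[] holders={T8}
Step 2: signal(T8) -> count=4 queue=[] holders={none}
Step 3: wait(T5) -> count=3 queue=[] holders={T5}
Step 4: wait(T8) -> count=2 queue=[] holders={T5,T8}
Step 5: signal(T8) -> count=3 queue=[] holders={T5}
Step 6: wait(T7) -> count=2 queue=[] holders={T5,T7}
Step 7: signal(T7) -> count=3 queue=[] holders={T5}
Step 8: wait(T2) -> count=2 queue=[] holders={T2,T5}
Step 9: wait(T1) -> count=1 queue=[] holders={T1,T2,T5}
Step 10: wait(T7) -> count=0 queue=[] holders={T1,T2,T5,T7}
Step 11: wait(T4) -> count=0 queue=[T4] holders={T1,T2,T5,T7}
Step 12: signal(T1) -> count=0 queue=[] holders={T2,T4,T5,T7}
Step 13: wait(T8) -> count=0 queue=[T8] holders={T2,T4,T5,T7}
Step 14: wait(T1) -> count=0 queue=[T8,T1] holders={T2,T4,T5,T7}
Step 15: signal(T5) -> count=0 queue=[T1] holders={T2,T4,T7,T8}
Step 16: wait(T6) -> count=0 queue=[T1,T6] holders={T2,T4,T7,T8}
Step 17: signal(T8) -> count=0 queue=[T6] holders={T1,T2,T4,T7}
Final holders: {T1,T2,T4,T7} -> T6 not in holders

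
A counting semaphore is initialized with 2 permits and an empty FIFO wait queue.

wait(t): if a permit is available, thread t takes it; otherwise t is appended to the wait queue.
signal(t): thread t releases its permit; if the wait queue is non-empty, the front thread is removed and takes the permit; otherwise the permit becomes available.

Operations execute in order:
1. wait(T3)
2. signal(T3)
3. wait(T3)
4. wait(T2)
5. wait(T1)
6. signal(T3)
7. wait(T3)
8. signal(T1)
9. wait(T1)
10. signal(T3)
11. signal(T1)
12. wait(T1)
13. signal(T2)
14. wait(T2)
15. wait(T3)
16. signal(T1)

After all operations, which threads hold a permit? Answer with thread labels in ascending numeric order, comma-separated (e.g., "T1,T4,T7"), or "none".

Answer: T2,T3

Derivation:
Step 1: wait(T3) -> count=1 queue=[] holders={T3}
Step 2: signal(T3) -> count=2 queue=[] holders={none}
Step 3: wait(T3) -> count=1 queue=[] holders={T3}
Step 4: wait(T2) -> count=0 queue=[] holders={T2,T3}
Step 5: wait(T1) -> count=0 queue=[T1] holders={T2,T3}
Step 6: signal(T3) -> count=0 queue=[] holders={T1,T2}
Step 7: wait(T3) -> count=0 queue=[T3] holders={T1,T2}
Step 8: signal(T1) -> count=0 queue=[] holders={T2,T3}
Step 9: wait(T1) -> count=0 queue=[T1] holders={T2,T3}
Step 10: signal(T3) -> count=0 queue=[] holders={T1,T2}
Step 11: signal(T1) -> count=1 queue=[] holders={T2}
Step 12: wait(T1) -> count=0 queue=[] holders={T1,T2}
Step 13: signal(T2) -> count=1 queue=[] holders={T1}
Step 14: wait(T2) -> count=0 queue=[] holders={T1,T2}
Step 15: wait(T3) -> count=0 queue=[T3] holders={T1,T2}
Step 16: signal(T1) -> count=0 queue=[] holders={T2,T3}
Final holders: T2,T3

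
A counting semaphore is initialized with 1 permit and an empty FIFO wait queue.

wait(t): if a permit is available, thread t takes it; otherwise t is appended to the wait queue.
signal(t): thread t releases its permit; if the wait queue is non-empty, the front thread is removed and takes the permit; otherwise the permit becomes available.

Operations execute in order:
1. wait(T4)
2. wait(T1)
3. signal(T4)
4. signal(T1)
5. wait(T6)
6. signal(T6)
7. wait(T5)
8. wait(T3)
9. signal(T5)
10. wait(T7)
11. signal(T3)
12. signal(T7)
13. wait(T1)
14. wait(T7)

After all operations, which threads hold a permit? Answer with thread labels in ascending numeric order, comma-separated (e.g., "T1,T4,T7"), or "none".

Step 1: wait(T4) -> count=0 queue=[] holders={T4}
Step 2: wait(T1) -> count=0 queue=[T1] holders={T4}
Step 3: signal(T4) -> count=0 queue=[] holders={T1}
Step 4: signal(T1) -> count=1 queue=[] holders={none}
Step 5: wait(T6) -> count=0 queue=[] holders={T6}
Step 6: signal(T6) -> count=1 queue=[] holders={none}
Step 7: wait(T5) -> count=0 queue=[] holders={T5}
Step 8: wait(T3) -> count=0 queue=[T3] holders={T5}
Step 9: signal(T5) -> count=0 queue=[] holders={T3}
Step 10: wait(T7) -> count=0 queue=[T7] holders={T3}
Step 11: signal(T3) -> count=0 queue=[] holders={T7}
Step 12: signal(T7) -> count=1 queue=[] holders={none}
Step 13: wait(T1) -> count=0 queue=[] holders={T1}
Step 14: wait(T7) -> count=0 queue=[T7] holders={T1}
Final holders: T1

Answer: T1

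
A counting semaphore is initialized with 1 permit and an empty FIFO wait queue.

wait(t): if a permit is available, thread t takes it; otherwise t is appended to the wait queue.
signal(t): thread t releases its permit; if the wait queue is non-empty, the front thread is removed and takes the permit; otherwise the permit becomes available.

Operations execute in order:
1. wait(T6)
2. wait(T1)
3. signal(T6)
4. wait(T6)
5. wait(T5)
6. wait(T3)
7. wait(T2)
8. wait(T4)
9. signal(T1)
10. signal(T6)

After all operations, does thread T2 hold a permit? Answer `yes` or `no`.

Step 1: wait(T6) -> count=0 queue=[] holders={T6}
Step 2: wait(T1) -> count=0 queue=[T1] holders={T6}
Step 3: signal(T6) -> count=0 queue=[] holders={T1}
Step 4: wait(T6) -> count=0 queue=[T6] holders={T1}
Step 5: wait(T5) -> count=0 queue=[T6,T5] holders={T1}
Step 6: wait(T3) -> count=0 queue=[T6,T5,T3] holders={T1}
Step 7: wait(T2) -> count=0 queue=[T6,T5,T3,T2] holders={T1}
Step 8: wait(T4) -> count=0 queue=[T6,T5,T3,T2,T4] holders={T1}
Step 9: signal(T1) -> count=0 queue=[T5,T3,T2,T4] holders={T6}
Step 10: signal(T6) -> count=0 queue=[T3,T2,T4] holders={T5}
Final holders: {T5} -> T2 not in holders

Answer: no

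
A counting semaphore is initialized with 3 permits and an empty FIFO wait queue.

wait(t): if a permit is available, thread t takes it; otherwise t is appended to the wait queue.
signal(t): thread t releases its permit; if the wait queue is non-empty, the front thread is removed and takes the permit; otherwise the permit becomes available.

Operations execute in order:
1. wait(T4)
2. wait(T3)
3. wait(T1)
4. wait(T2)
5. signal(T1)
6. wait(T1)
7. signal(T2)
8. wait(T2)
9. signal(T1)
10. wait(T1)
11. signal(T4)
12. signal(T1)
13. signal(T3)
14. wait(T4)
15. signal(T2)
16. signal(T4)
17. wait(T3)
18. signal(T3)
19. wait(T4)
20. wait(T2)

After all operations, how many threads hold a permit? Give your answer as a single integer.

Answer: 2

Derivation:
Step 1: wait(T4) -> count=2 queue=[] holders={T4}
Step 2: wait(T3) -> count=1 queue=[] holders={T3,T4}
Step 3: wait(T1) -> count=0 queue=[] holders={T1,T3,T4}
Step 4: wait(T2) -> count=0 queue=[T2] holders={T1,T3,T4}
Step 5: signal(T1) -> count=0 queue=[] holders={T2,T3,T4}
Step 6: wait(T1) -> count=0 queue=[T1] holders={T2,T3,T4}
Step 7: signal(T2) -> count=0 queue=[] holders={T1,T3,T4}
Step 8: wait(T2) -> count=0 queue=[T2] holders={T1,T3,T4}
Step 9: signal(T1) -> count=0 queue=[] holders={T2,T3,T4}
Step 10: wait(T1) -> count=0 queue=[T1] holders={T2,T3,T4}
Step 11: signal(T4) -> count=0 queue=[] holders={T1,T2,T3}
Step 12: signal(T1) -> count=1 queue=[] holders={T2,T3}
Step 13: signal(T3) -> count=2 queue=[] holders={T2}
Step 14: wait(T4) -> count=1 queue=[] holders={T2,T4}
Step 15: signal(T2) -> count=2 queue=[] holders={T4}
Step 16: signal(T4) -> count=3 queue=[] holders={none}
Step 17: wait(T3) -> count=2 queue=[] holders={T3}
Step 18: signal(T3) -> count=3 queue=[] holders={none}
Step 19: wait(T4) -> count=2 queue=[] holders={T4}
Step 20: wait(T2) -> count=1 queue=[] holders={T2,T4}
Final holders: {T2,T4} -> 2 thread(s)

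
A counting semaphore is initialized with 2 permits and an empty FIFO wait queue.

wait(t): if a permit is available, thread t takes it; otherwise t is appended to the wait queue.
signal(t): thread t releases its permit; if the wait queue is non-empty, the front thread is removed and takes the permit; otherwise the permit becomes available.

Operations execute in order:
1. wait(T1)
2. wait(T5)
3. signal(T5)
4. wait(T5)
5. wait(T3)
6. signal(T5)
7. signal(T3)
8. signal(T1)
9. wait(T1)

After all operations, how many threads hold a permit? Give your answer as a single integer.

Step 1: wait(T1) -> count=1 queue=[] holders={T1}
Step 2: wait(T5) -> count=0 queue=[] holders={T1,T5}
Step 3: signal(T5) -> count=1 queue=[] holders={T1}
Step 4: wait(T5) -> count=0 queue=[] holders={T1,T5}
Step 5: wait(T3) -> count=0 queue=[T3] holders={T1,T5}
Step 6: signal(T5) -> count=0 queue=[] holders={T1,T3}
Step 7: signal(T3) -> count=1 queue=[] holders={T1}
Step 8: signal(T1) -> count=2 queue=[] holders={none}
Step 9: wait(T1) -> count=1 queue=[] holders={T1}
Final holders: {T1} -> 1 thread(s)

Answer: 1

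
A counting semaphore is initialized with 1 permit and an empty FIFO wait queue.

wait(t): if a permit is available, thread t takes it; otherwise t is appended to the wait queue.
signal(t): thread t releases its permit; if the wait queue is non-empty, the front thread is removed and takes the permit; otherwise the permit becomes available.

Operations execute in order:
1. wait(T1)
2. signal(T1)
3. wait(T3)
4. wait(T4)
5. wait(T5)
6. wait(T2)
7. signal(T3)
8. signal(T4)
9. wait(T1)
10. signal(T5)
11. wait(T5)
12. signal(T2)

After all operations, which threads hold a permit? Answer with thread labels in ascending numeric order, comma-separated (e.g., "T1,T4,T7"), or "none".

Answer: T1

Derivation:
Step 1: wait(T1) -> count=0 queue=[] holders={T1}
Step 2: signal(T1) -> count=1 queue=[] holders={none}
Step 3: wait(T3) -> count=0 queue=[] holders={T3}
Step 4: wait(T4) -> count=0 queue=[T4] holders={T3}
Step 5: wait(T5) -> count=0 queue=[T4,T5] holders={T3}
Step 6: wait(T2) -> count=0 queue=[T4,T5,T2] holders={T3}
Step 7: signal(T3) -> count=0 queue=[T5,T2] holders={T4}
Step 8: signal(T4) -> count=0 queue=[T2] holders={T5}
Step 9: wait(T1) -> count=0 queue=[T2,T1] holders={T5}
Step 10: signal(T5) -> count=0 queue=[T1] holders={T2}
Step 11: wait(T5) -> count=0 queue=[T1,T5] holders={T2}
Step 12: signal(T2) -> count=0 queue=[T5] holders={T1}
Final holders: T1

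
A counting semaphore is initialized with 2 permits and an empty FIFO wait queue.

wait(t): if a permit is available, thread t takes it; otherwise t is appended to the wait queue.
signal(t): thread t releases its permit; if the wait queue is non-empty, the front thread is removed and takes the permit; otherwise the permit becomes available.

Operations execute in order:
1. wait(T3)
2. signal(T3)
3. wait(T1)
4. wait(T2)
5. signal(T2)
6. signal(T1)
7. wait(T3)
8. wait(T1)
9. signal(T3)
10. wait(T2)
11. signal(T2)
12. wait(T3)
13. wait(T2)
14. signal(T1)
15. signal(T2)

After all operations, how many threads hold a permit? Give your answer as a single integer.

Step 1: wait(T3) -> count=1 queue=[] holders={T3}
Step 2: signal(T3) -> count=2 queue=[] holders={none}
Step 3: wait(T1) -> count=1 queue=[] holders={T1}
Step 4: wait(T2) -> count=0 queue=[] holders={T1,T2}
Step 5: signal(T2) -> count=1 queue=[] holders={T1}
Step 6: signal(T1) -> count=2 queue=[] holders={none}
Step 7: wait(T3) -> count=1 queue=[] holders={T3}
Step 8: wait(T1) -> count=0 queue=[] holders={T1,T3}
Step 9: signal(T3) -> count=1 queue=[] holders={T1}
Step 10: wait(T2) -> count=0 queue=[] holders={T1,T2}
Step 11: signal(T2) -> count=1 queue=[] holders={T1}
Step 12: wait(T3) -> count=0 queue=[] holders={T1,T3}
Step 13: wait(T2) -> count=0 queue=[T2] holders={T1,T3}
Step 14: signal(T1) -> count=0 queue=[] holders={T2,T3}
Step 15: signal(T2) -> count=1 queue=[] holders={T3}
Final holders: {T3} -> 1 thread(s)

Answer: 1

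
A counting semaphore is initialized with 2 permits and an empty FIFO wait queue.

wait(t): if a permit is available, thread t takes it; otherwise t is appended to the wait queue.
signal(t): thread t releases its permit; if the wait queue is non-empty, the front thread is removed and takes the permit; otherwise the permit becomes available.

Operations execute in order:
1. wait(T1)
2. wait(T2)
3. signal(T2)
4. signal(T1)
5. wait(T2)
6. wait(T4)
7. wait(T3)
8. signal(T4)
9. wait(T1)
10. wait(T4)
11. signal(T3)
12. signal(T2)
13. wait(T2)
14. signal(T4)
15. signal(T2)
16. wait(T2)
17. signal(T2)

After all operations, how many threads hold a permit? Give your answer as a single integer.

Step 1: wait(T1) -> count=1 queue=[] holders={T1}
Step 2: wait(T2) -> count=0 queue=[] holders={T1,T2}
Step 3: signal(T2) -> count=1 queue=[] holders={T1}
Step 4: signal(T1) -> count=2 queue=[] holders={none}
Step 5: wait(T2) -> count=1 queue=[] holders={T2}
Step 6: wait(T4) -> count=0 queue=[] holders={T2,T4}
Step 7: wait(T3) -> count=0 queue=[T3] holders={T2,T4}
Step 8: signal(T4) -> count=0 queue=[] holders={T2,T3}
Step 9: wait(T1) -> count=0 queue=[T1] holders={T2,T3}
Step 10: wait(T4) -> count=0 queue=[T1,T4] holders={T2,T3}
Step 11: signal(T3) -> count=0 queue=[T4] holders={T1,T2}
Step 12: signal(T2) -> count=0 queue=[] holders={T1,T4}
Step 13: wait(T2) -> count=0 queue=[T2] holders={T1,T4}
Step 14: signal(T4) -> count=0 queue=[] holders={T1,T2}
Step 15: signal(T2) -> count=1 queue=[] holders={T1}
Step 16: wait(T2) -> count=0 queue=[] holders={T1,T2}
Step 17: signal(T2) -> count=1 queue=[] holders={T1}
Final holders: {T1} -> 1 thread(s)

Answer: 1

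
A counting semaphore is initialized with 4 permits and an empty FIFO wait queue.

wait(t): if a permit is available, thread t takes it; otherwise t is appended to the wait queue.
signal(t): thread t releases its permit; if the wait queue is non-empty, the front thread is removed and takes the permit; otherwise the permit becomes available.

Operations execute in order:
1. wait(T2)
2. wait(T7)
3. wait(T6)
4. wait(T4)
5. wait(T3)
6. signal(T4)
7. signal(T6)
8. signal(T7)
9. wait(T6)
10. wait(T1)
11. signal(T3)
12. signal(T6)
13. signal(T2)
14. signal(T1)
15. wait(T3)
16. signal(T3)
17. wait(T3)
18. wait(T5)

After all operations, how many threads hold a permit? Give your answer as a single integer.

Answer: 2

Derivation:
Step 1: wait(T2) -> count=3 queue=[] holders={T2}
Step 2: wait(T7) -> count=2 queue=[] holders={T2,T7}
Step 3: wait(T6) -> count=1 queue=[] holders={T2,T6,T7}
Step 4: wait(T4) -> count=0 queue=[] holders={T2,T4,T6,T7}
Step 5: wait(T3) -> count=0 queue=[T3] holders={T2,T4,T6,T7}
Step 6: signal(T4) -> count=0 queue=[] holders={T2,T3,T6,T7}
Step 7: signal(T6) -> count=1 queue=[] holders={T2,T3,T7}
Step 8: signal(T7) -> count=2 queue=[] holders={T2,T3}
Step 9: wait(T6) -> count=1 queue=[] holders={T2,T3,T6}
Step 10: wait(T1) -> count=0 queue=[] holders={T1,T2,T3,T6}
Step 11: signal(T3) -> count=1 queue=[] holders={T1,T2,T6}
Step 12: signal(T6) -> count=2 queue=[] holders={T1,T2}
Step 13: signal(T2) -> count=3 queue=[] holders={T1}
Step 14: signal(T1) -> count=4 queue=[] holders={none}
Step 15: wait(T3) -> count=3 queue=[] holders={T3}
Step 16: signal(T3) -> count=4 queue=[] holders={none}
Step 17: wait(T3) -> count=3 queue=[] holders={T3}
Step 18: wait(T5) -> count=2 queue=[] holders={T3,T5}
Final holders: {T3,T5} -> 2 thread(s)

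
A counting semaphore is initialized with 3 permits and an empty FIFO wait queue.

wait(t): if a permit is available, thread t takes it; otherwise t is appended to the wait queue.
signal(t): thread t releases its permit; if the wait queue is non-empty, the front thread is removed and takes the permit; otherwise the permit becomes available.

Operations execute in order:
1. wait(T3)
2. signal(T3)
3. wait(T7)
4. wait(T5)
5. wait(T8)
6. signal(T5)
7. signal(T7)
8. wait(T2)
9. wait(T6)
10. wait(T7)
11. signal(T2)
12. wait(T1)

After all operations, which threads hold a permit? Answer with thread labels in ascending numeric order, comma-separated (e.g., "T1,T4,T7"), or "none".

Step 1: wait(T3) -> count=2 queue=[] holders={T3}
Step 2: signal(T3) -> count=3 queue=[] holders={none}
Step 3: wait(T7) -> count=2 queue=[] holders={T7}
Step 4: wait(T5) -> count=1 queue=[] holders={T5,T7}
Step 5: wait(T8) -> count=0 queue=[] holders={T5,T7,T8}
Step 6: signal(T5) -> count=1 queue=[] holders={T7,T8}
Step 7: signal(T7) -> count=2 queue=[] holders={T8}
Step 8: wait(T2) -> count=1 queue=[] holders={T2,T8}
Step 9: wait(T6) -> count=0 queue=[] holders={T2,T6,T8}
Step 10: wait(T7) -> count=0 queue=[T7] holders={T2,T6,T8}
Step 11: signal(T2) -> count=0 queue=[] holders={T6,T7,T8}
Step 12: wait(T1) -> count=0 queue=[T1] holders={T6,T7,T8}
Final holders: T6,T7,T8

Answer: T6,T7,T8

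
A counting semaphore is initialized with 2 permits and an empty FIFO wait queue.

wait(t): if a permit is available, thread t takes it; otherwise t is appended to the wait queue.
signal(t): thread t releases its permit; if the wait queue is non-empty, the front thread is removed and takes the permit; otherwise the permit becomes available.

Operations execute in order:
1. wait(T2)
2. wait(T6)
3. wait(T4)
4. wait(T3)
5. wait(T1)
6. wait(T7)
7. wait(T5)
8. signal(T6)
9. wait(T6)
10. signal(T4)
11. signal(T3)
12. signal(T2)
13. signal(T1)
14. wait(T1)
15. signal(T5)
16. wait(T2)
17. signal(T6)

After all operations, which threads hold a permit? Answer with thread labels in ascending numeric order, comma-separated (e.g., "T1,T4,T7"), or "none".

Answer: T1,T7

Derivation:
Step 1: wait(T2) -> count=1 queue=[] holders={T2}
Step 2: wait(T6) -> count=0 queue=[] holders={T2,T6}
Step 3: wait(T4) -> count=0 queue=[T4] holders={T2,T6}
Step 4: wait(T3) -> count=0 queue=[T4,T3] holders={T2,T6}
Step 5: wait(T1) -> count=0 queue=[T4,T3,T1] holders={T2,T6}
Step 6: wait(T7) -> count=0 queue=[T4,T3,T1,T7] holders={T2,T6}
Step 7: wait(T5) -> count=0 queue=[T4,T3,T1,T7,T5] holders={T2,T6}
Step 8: signal(T6) -> count=0 queue=[T3,T1,T7,T5] holders={T2,T4}
Step 9: wait(T6) -> count=0 queue=[T3,T1,T7,T5,T6] holders={T2,T4}
Step 10: signal(T4) -> count=0 queue=[T1,T7,T5,T6] holders={T2,T3}
Step 11: signal(T3) -> count=0 queue=[T7,T5,T6] holders={T1,T2}
Step 12: signal(T2) -> count=0 queue=[T5,T6] holders={T1,T7}
Step 13: signal(T1) -> count=0 queue=[T6] holders={T5,T7}
Step 14: wait(T1) -> count=0 queue=[T6,T1] holders={T5,T7}
Step 15: signal(T5) -> count=0 queue=[T1] holders={T6,T7}
Step 16: wait(T2) -> count=0 queue=[T1,T2] holders={T6,T7}
Step 17: signal(T6) -> count=0 queue=[T2] holders={T1,T7}
Final holders: T1,T7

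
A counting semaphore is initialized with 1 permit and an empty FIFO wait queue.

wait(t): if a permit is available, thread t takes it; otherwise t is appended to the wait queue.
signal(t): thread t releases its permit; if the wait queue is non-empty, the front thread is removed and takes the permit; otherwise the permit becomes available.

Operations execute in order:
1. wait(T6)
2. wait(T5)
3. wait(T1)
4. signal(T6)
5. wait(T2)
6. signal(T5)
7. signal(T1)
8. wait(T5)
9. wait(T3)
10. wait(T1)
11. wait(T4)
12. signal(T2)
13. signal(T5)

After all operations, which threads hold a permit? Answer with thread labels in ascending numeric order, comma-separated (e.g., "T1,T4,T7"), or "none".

Step 1: wait(T6) -> count=0 queue=[] holders={T6}
Step 2: wait(T5) -> count=0 queue=[T5] holders={T6}
Step 3: wait(T1) -> count=0 queue=[T5,T1] holders={T6}
Step 4: signal(T6) -> count=0 queue=[T1] holders={T5}
Step 5: wait(T2) -> count=0 queue=[T1,T2] holders={T5}
Step 6: signal(T5) -> count=0 queue=[T2] holders={T1}
Step 7: signal(T1) -> count=0 queue=[] holders={T2}
Step 8: wait(T5) -> count=0 queue=[T5] holders={T2}
Step 9: wait(T3) -> count=0 queue=[T5,T3] holders={T2}
Step 10: wait(T1) -> count=0 queue=[T5,T3,T1] holders={T2}
Step 11: wait(T4) -> count=0 queue=[T5,T3,T1,T4] holders={T2}
Step 12: signal(T2) -> count=0 queue=[T3,T1,T4] holders={T5}
Step 13: signal(T5) -> count=0 queue=[T1,T4] holders={T3}
Final holders: T3

Answer: T3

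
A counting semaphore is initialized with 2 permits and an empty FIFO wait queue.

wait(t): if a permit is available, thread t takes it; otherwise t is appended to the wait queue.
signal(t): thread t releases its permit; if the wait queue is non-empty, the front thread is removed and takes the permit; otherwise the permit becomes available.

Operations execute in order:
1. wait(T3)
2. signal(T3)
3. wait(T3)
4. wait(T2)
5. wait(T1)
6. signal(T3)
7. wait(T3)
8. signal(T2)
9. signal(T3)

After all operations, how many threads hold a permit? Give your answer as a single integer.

Step 1: wait(T3) -> count=1 queue=[] holders={T3}
Step 2: signal(T3) -> count=2 queue=[] holders={none}
Step 3: wait(T3) -> count=1 queue=[] holders={T3}
Step 4: wait(T2) -> count=0 queue=[] holders={T2,T3}
Step 5: wait(T1) -> count=0 queue=[T1] holders={T2,T3}
Step 6: signal(T3) -> count=0 queue=[] holders={T1,T2}
Step 7: wait(T3) -> count=0 queue=[T3] holders={T1,T2}
Step 8: signal(T2) -> count=0 queue=[] holders={T1,T3}
Step 9: signal(T3) -> count=1 queue=[] holders={T1}
Final holders: {T1} -> 1 thread(s)

Answer: 1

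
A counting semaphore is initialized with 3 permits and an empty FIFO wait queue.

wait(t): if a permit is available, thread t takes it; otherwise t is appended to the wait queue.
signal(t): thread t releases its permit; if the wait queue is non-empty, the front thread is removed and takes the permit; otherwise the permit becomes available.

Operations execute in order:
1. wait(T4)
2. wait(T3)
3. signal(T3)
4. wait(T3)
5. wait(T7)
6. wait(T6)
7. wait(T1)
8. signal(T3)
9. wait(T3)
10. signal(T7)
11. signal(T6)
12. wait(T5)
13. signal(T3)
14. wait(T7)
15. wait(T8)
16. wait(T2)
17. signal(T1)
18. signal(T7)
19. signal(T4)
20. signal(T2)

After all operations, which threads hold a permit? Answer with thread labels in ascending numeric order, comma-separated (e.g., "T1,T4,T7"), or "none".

Step 1: wait(T4) -> count=2 queue=[] holders={T4}
Step 2: wait(T3) -> count=1 queue=[] holders={T3,T4}
Step 3: signal(T3) -> count=2 queue=[] holders={T4}
Step 4: wait(T3) -> count=1 queue=[] holders={T3,T4}
Step 5: wait(T7) -> count=0 queue=[] holders={T3,T4,T7}
Step 6: wait(T6) -> count=0 queue=[T6] holders={T3,T4,T7}
Step 7: wait(T1) -> count=0 queue=[T6,T1] holders={T3,T4,T7}
Step 8: signal(T3) -> count=0 queue=[T1] holders={T4,T6,T7}
Step 9: wait(T3) -> count=0 queue=[T1,T3] holders={T4,T6,T7}
Step 10: signal(T7) -> count=0 queue=[T3] holders={T1,T4,T6}
Step 11: signal(T6) -> count=0 queue=[] holders={T1,T3,T4}
Step 12: wait(T5) -> count=0 queue=[T5] holders={T1,T3,T4}
Step 13: signal(T3) -> count=0 queue=[] holders={T1,T4,T5}
Step 14: wait(T7) -> count=0 queue=[T7] holders={T1,T4,T5}
Step 15: wait(T8) -> count=0 queue=[T7,T8] holders={T1,T4,T5}
Step 16: wait(T2) -> count=0 queue=[T7,T8,T2] holders={T1,T4,T5}
Step 17: signal(T1) -> count=0 queue=[T8,T2] holders={T4,T5,T7}
Step 18: signal(T7) -> count=0 queue=[T2] holders={T4,T5,T8}
Step 19: signal(T4) -> count=0 queue=[] holders={T2,T5,T8}
Step 20: signal(T2) -> count=1 queue=[] holders={T5,T8}
Final holders: T5,T8

Answer: T5,T8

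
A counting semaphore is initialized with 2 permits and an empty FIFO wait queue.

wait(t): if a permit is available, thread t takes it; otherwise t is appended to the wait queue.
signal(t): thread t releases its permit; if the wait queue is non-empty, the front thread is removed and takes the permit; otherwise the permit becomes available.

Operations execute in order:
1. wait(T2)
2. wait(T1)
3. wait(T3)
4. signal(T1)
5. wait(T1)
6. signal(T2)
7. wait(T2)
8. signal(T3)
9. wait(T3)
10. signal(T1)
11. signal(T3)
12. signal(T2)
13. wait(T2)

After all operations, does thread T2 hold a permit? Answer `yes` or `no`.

Step 1: wait(T2) -> count=1 queue=[] holders={T2}
Step 2: wait(T1) -> count=0 queue=[] holders={T1,T2}
Step 3: wait(T3) -> count=0 queue=[T3] holders={T1,T2}
Step 4: signal(T1) -> count=0 queue=[] holders={T2,T3}
Step 5: wait(T1) -> count=0 queue=[T1] holders={T2,T3}
Step 6: signal(T2) -> count=0 queue=[] holders={T1,T3}
Step 7: wait(T2) -> count=0 queue=[T2] holders={T1,T3}
Step 8: signal(T3) -> count=0 queue=[] holders={T1,T2}
Step 9: wait(T3) -> count=0 queue=[T3] holders={T1,T2}
Step 10: signal(T1) -> count=0 queue=[] holders={T2,T3}
Step 11: signal(T3) -> count=1 queue=[] holders={T2}
Step 12: signal(T2) -> count=2 queue=[] holders={none}
Step 13: wait(T2) -> count=1 queue=[] holders={T2}
Final holders: {T2} -> T2 in holders

Answer: yes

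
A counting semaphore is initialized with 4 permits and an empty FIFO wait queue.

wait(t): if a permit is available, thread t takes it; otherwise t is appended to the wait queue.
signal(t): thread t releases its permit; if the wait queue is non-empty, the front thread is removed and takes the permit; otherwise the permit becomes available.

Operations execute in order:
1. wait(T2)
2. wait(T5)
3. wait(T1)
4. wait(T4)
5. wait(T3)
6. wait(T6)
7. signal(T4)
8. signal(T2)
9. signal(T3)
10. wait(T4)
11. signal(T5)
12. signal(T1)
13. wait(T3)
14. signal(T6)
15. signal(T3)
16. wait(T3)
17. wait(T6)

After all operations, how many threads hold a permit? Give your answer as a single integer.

Answer: 3

Derivation:
Step 1: wait(T2) -> count=3 queue=[] holders={T2}
Step 2: wait(T5) -> count=2 queue=[] holders={T2,T5}
Step 3: wait(T1) -> count=1 queue=[] holders={T1,T2,T5}
Step 4: wait(T4) -> count=0 queue=[] holders={T1,T2,T4,T5}
Step 5: wait(T3) -> count=0 queue=[T3] holders={T1,T2,T4,T5}
Step 6: wait(T6) -> count=0 queue=[T3,T6] holders={T1,T2,T4,T5}
Step 7: signal(T4) -> count=0 queue=[T6] holders={T1,T2,T3,T5}
Step 8: signal(T2) -> count=0 queue=[] holders={T1,T3,T5,T6}
Step 9: signal(T3) -> count=1 queue=[] holders={T1,T5,T6}
Step 10: wait(T4) -> count=0 queue=[] holders={T1,T4,T5,T6}
Step 11: signal(T5) -> count=1 queue=[] holders={T1,T4,T6}
Step 12: signal(T1) -> count=2 queue=[] holders={T4,T6}
Step 13: wait(T3) -> count=1 queue=[] holders={T3,T4,T6}
Step 14: signal(T6) -> count=2 queue=[] holders={T3,T4}
Step 15: signal(T3) -> count=3 queue=[] holders={T4}
Step 16: wait(T3) -> count=2 queue=[] holders={T3,T4}
Step 17: wait(T6) -> count=1 queue=[] holders={T3,T4,T6}
Final holders: {T3,T4,T6} -> 3 thread(s)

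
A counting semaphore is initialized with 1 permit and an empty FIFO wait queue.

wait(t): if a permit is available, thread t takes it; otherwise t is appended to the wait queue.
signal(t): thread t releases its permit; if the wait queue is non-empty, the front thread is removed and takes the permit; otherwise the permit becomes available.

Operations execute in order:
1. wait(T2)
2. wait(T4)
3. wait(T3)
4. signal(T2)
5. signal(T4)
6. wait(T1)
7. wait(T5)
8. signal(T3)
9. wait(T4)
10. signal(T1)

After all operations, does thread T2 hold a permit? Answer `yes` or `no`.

Answer: no

Derivation:
Step 1: wait(T2) -> count=0 queue=[] holders={T2}
Step 2: wait(T4) -> count=0 queue=[T4] holders={T2}
Step 3: wait(T3) -> count=0 queue=[T4,T3] holders={T2}
Step 4: signal(T2) -> count=0 queue=[T3] holders={T4}
Step 5: signal(T4) -> count=0 queue=[] holders={T3}
Step 6: wait(T1) -> count=0 queue=[T1] holders={T3}
Step 7: wait(T5) -> count=0 queue=[T1,T5] holders={T3}
Step 8: signal(T3) -> count=0 queue=[T5] holders={T1}
Step 9: wait(T4) -> count=0 queue=[T5,T4] holders={T1}
Step 10: signal(T1) -> count=0 queue=[T4] holders={T5}
Final holders: {T5} -> T2 not in holders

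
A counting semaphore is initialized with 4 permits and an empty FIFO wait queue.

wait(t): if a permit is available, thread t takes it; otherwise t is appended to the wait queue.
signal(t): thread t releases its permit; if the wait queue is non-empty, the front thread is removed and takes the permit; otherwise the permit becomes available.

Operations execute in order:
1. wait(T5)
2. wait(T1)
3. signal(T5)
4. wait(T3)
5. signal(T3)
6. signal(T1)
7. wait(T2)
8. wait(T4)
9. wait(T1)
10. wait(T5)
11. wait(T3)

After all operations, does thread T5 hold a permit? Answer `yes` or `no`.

Answer: yes

Derivation:
Step 1: wait(T5) -> count=3 queue=[] holders={T5}
Step 2: wait(T1) -> count=2 queue=[] holders={T1,T5}
Step 3: signal(T5) -> count=3 queue=[] holders={T1}
Step 4: wait(T3) -> count=2 queue=[] holders={T1,T3}
Step 5: signal(T3) -> count=3 queue=[] holders={T1}
Step 6: signal(T1) -> count=4 queue=[] holders={none}
Step 7: wait(T2) -> count=3 queue=[] holders={T2}
Step 8: wait(T4) -> count=2 queue=[] holders={T2,T4}
Step 9: wait(T1) -> count=1 queue=[] holders={T1,T2,T4}
Step 10: wait(T5) -> count=0 queue=[] holders={T1,T2,T4,T5}
Step 11: wait(T3) -> count=0 queue=[T3] holders={T1,T2,T4,T5}
Final holders: {T1,T2,T4,T5} -> T5 in holders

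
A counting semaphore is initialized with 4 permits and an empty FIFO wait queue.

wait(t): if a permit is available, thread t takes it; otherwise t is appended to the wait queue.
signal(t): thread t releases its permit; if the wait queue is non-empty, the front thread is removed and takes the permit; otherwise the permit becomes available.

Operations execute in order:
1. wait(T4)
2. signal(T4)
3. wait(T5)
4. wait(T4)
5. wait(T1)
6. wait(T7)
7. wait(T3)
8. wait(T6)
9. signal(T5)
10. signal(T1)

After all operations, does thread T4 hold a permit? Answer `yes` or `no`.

Step 1: wait(T4) -> count=3 queue=[] holders={T4}
Step 2: signal(T4) -> count=4 queue=[] holders={none}
Step 3: wait(T5) -> count=3 queue=[] holders={T5}
Step 4: wait(T4) -> count=2 queue=[] holders={T4,T5}
Step 5: wait(T1) -> count=1 queue=[] holders={T1,T4,T5}
Step 6: wait(T7) -> count=0 queue=[] holders={T1,T4,T5,T7}
Step 7: wait(T3) -> count=0 queue=[T3] holders={T1,T4,T5,T7}
Step 8: wait(T6) -> count=0 queue=[T3,T6] holders={T1,T4,T5,T7}
Step 9: signal(T5) -> count=0 queue=[T6] holders={T1,T3,T4,T7}
Step 10: signal(T1) -> count=0 queue=[] holders={T3,T4,T6,T7}
Final holders: {T3,T4,T6,T7} -> T4 in holders

Answer: yes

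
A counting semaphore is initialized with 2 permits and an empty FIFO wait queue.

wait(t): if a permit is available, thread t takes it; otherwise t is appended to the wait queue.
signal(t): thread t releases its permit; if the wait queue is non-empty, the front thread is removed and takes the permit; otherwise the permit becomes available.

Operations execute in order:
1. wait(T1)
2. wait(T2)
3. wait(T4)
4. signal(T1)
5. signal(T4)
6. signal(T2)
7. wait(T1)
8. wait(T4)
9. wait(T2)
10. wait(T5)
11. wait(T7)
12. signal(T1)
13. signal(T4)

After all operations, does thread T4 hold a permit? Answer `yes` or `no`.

Answer: no

Derivation:
Step 1: wait(T1) -> count=1 queue=[] holders={T1}
Step 2: wait(T2) -> count=0 queue=[] holders={T1,T2}
Step 3: wait(T4) -> count=0 queue=[T4] holders={T1,T2}
Step 4: signal(T1) -> count=0 queue=[] holders={T2,T4}
Step 5: signal(T4) -> count=1 queue=[] holders={T2}
Step 6: signal(T2) -> count=2 queue=[] holders={none}
Step 7: wait(T1) -> count=1 queue=[] holders={T1}
Step 8: wait(T4) -> count=0 queue=[] holders={T1,T4}
Step 9: wait(T2) -> count=0 queue=[T2] holders={T1,T4}
Step 10: wait(T5) -> count=0 queue=[T2,T5] holders={T1,T4}
Step 11: wait(T7) -> count=0 queue=[T2,T5,T7] holders={T1,T4}
Step 12: signal(T1) -> count=0 queue=[T5,T7] holders={T2,T4}
Step 13: signal(T4) -> count=0 queue=[T7] holders={T2,T5}
Final holders: {T2,T5} -> T4 not in holders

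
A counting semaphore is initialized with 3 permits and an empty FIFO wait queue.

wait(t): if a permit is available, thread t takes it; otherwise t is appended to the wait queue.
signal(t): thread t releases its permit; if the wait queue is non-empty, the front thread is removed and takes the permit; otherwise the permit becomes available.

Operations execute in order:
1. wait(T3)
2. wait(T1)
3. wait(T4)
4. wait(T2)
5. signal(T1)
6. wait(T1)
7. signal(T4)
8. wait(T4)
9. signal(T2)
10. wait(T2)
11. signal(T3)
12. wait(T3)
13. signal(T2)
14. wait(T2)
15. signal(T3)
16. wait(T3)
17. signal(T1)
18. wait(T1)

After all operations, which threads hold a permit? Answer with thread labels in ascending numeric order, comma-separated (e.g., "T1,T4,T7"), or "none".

Answer: T2,T3,T4

Derivation:
Step 1: wait(T3) -> count=2 queue=[] holders={T3}
Step 2: wait(T1) -> count=1 queue=[] holders={T1,T3}
Step 3: wait(T4) -> count=0 queue=[] holders={T1,T3,T4}
Step 4: wait(T2) -> count=0 queue=[T2] holders={T1,T3,T4}
Step 5: signal(T1) -> count=0 queue=[] holders={T2,T3,T4}
Step 6: wait(T1) -> count=0 queue=[T1] holders={T2,T3,T4}
Step 7: signal(T4) -> count=0 queue=[] holders={T1,T2,T3}
Step 8: wait(T4) -> count=0 queue=[T4] holders={T1,T2,T3}
Step 9: signal(T2) -> count=0 queue=[] holders={T1,T3,T4}
Step 10: wait(T2) -> count=0 queue=[T2] holders={T1,T3,T4}
Step 11: signal(T3) -> count=0 queue=[] holders={T1,T2,T4}
Step 12: wait(T3) -> count=0 queue=[T3] holders={T1,T2,T4}
Step 13: signal(T2) -> count=0 queue=[] holders={T1,T3,T4}
Step 14: wait(T2) -> count=0 queue=[T2] holders={T1,T3,T4}
Step 15: signal(T3) -> count=0 queue=[] holders={T1,T2,T4}
Step 16: wait(T3) -> count=0 queue=[T3] holders={T1,T2,T4}
Step 17: signal(T1) -> count=0 queue=[] holders={T2,T3,T4}
Step 18: wait(T1) -> count=0 queue=[T1] holders={T2,T3,T4}
Final holders: T2,T3,T4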